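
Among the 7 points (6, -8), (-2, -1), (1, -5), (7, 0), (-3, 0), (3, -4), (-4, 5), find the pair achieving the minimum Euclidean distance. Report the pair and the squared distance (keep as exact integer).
Pair = ((-2, -1), (-3, 0)); squared distance = 2

Compute all C(7, 2) = 21 pairwise squared distances (x_i − x_j)² + (y_i − y_j)². The minimum is 2, attained by the pair ((-2, -1), (-3, 0)).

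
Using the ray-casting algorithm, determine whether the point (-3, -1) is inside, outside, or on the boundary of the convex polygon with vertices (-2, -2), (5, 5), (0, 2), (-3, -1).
The point (-3, -1) lies on the polygon boundary

Boundary check: the query satisfies the collinearity and bounding-box conditions for some polygon edge, so it lies exactly on the boundary.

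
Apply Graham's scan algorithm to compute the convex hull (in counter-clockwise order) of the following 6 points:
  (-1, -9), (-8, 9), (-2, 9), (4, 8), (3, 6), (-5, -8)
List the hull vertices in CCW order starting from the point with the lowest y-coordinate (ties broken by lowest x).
Hull (CCW) = [(-1, -9), (4, 8), (-2, 9), (-8, 9), (-5, -8)]

Graham scan procedure:
  1. Find the pivot p₀ = point with lowest y (tie → lowest x): (-1, -9).
  2. Sort the remaining points by polar angle around p₀.
  3. Walk through sorted points, maintaining a stack; pop the top while the last three entries make a non-left turn (cross product ≤ 0).
  4. Final stack is the convex hull in CCW order: (-1, -9), (4, 8), (-2, 9), (-8, 9), (-5, -8).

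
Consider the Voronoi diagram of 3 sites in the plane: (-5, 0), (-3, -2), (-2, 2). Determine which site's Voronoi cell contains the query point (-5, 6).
Nearest site = (-2, 2)

The Voronoi cell of site s contains exactly those query points closer to s than to any other site. Compute squared distances from q = (-5, 6) to each site:
  (-2 − -5)² + (2 − 6)² = 25
  (-5 − -5)² + (0 − 6)² = 36
  (-3 − -5)² + (-2 − 6)² = 68
Minimum is attained by (-2, 2), so q lies in its Voronoi cell.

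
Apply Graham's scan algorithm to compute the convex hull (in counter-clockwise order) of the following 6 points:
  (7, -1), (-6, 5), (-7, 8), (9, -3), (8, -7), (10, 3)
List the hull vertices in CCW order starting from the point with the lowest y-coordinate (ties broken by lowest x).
Hull (CCW) = [(8, -7), (9, -3), (10, 3), (-7, 8), (-6, 5)]

Graham scan procedure:
  1. Find the pivot p₀ = point with lowest y (tie → lowest x): (8, -7).
  2. Sort the remaining points by polar angle around p₀.
  3. Walk through sorted points, maintaining a stack; pop the top while the last three entries make a non-left turn (cross product ≤ 0).
  4. Final stack is the convex hull in CCW order: (8, -7), (9, -3), (10, 3), (-7, 8), (-6, 5).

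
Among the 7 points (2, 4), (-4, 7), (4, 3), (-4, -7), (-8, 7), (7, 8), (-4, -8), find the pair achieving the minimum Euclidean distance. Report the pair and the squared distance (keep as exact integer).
Pair = ((-4, -7), (-4, -8)); squared distance = 1

Compute all C(7, 2) = 21 pairwise squared distances (x_i − x_j)² + (y_i − y_j)². The minimum is 1, attained by the pair ((-4, -7), (-4, -8)).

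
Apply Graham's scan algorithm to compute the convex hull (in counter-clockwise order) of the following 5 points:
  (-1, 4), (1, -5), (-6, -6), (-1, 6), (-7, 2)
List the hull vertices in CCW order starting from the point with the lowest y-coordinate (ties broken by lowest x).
Hull (CCW) = [(-6, -6), (1, -5), (-1, 6), (-7, 2)]

Graham scan procedure:
  1. Find the pivot p₀ = point with lowest y (tie → lowest x): (-6, -6).
  2. Sort the remaining points by polar angle around p₀.
  3. Walk through sorted points, maintaining a stack; pop the top while the last three entries make a non-left turn (cross product ≤ 0).
  4. Final stack is the convex hull in CCW order: (-6, -6), (1, -5), (-1, 6), (-7, 2).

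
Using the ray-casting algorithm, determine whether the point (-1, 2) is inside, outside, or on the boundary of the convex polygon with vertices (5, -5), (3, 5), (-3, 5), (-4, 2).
The point (-1, 2) lies strictly inside the polygon

Cast a horizontal ray to the right from the query point and count how many polygon edges it crosses (each edge strictly once or zero times, handled with the usual half-open convention). 
Parity of crossings → odd ⇒ inside.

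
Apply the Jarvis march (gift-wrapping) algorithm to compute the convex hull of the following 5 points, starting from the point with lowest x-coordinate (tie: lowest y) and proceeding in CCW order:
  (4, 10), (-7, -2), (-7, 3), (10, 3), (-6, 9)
Hull (CCW) = [(-7, -2), (10, 3), (4, 10), (-6, 9), (-7, 3)]

Jarvis march: at each step, from the current hull vertex p, select the next vertex q as the point such that every other point lies strictly to the left of (or on) the directed line p → q. (Equivalently: for every other point r, the cross product (q − p) × (r − p) ≥ 0.)
Starting point (lowest x, tie lowest y): (-7, -2). Wrap until returning to start. Resulting hull: (-7, -2), (10, 3), (4, 10), (-6, 9), (-7, 3).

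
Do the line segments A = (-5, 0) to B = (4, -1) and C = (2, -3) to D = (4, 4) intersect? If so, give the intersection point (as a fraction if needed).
Yes; intersection at (34/13, -11/13) (t = 11/13 on AB, s = 4/13 on CD)

Parametrize AB as A + t(B − A) = (-5 + 9 t, 0 + -1 t) and CD as C + s(D − C) = (2 + 2 s, -3 + 7 s). Solve the linear system for (t, s). Determinant = -65 ≠ 0, so a unique intersection of the containing lines exists. Solution: t = 11/13, s = 4/13 — both in [0, 1], so the segments cross. Intersection point: (34/13, -11/13).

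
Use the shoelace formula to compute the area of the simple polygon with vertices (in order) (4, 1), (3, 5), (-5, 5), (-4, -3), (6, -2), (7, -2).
Area = 135/2

Shoelace formula: Area = (1/2) |Σ_i (x_i · y_{i+1} − x_{i+1} · y_i)| (indices mod n). Compute each cross term:
  (4)(5) − (3)(1) = 17
  (3)(5) − (-5)(5) = 40
  (-5)(-3) − (-4)(5) = 35
  (-4)(-2) − (6)(-3) = 26
  (6)(-2) − (7)(-2) = 2
  (7)(1) − (4)(-2) = 15
Sum = 135, so (signed) Area = 135/2 = 135/2, |Area| = 135/2.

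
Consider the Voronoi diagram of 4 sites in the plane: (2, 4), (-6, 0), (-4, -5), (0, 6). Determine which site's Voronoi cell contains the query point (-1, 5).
Nearest site = (0, 6)

The Voronoi cell of site s contains exactly those query points closer to s than to any other site. Compute squared distances from q = (-1, 5) to each site:
  (0 − -1)² + (6 − 5)² = 2
  (2 − -1)² + (4 − 5)² = 10
  (-6 − -1)² + (0 − 5)² = 50
  (-4 − -1)² + (-5 − 5)² = 109
Minimum is attained by (0, 6), so q lies in its Voronoi cell.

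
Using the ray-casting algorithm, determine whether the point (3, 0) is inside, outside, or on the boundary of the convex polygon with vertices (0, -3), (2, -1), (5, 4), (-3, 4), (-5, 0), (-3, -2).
The point (3, 0) lies strictly outside the polygon

Cast a horizontal ray to the right from the query point and count how many polygon edges it crosses (each edge strictly once or zero times, handled with the usual half-open convention). 
Parity of crossings → even ⇒ outside.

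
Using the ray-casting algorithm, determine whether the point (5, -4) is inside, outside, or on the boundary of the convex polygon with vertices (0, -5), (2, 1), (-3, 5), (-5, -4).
The point (5, -4) lies strictly outside the polygon

Cast a horizontal ray to the right from the query point and count how many polygon edges it crosses (each edge strictly once or zero times, handled with the usual half-open convention). 
Parity of crossings → even ⇒ outside.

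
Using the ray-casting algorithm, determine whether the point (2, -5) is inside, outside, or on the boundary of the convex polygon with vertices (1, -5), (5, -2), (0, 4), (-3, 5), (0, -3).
The point (2, -5) lies strictly outside the polygon

Cast a horizontal ray to the right from the query point and count how many polygon edges it crosses (each edge strictly once or zero times, handled with the usual half-open convention). 
Parity of crossings → even ⇒ outside.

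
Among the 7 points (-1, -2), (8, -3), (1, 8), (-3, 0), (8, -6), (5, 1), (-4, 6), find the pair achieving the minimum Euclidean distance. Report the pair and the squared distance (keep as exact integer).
Pair = ((-1, -2), (-3, 0)); squared distance = 8

Compute all C(7, 2) = 21 pairwise squared distances (x_i − x_j)² + (y_i − y_j)². The minimum is 8, attained by the pair ((-1, -2), (-3, 0)).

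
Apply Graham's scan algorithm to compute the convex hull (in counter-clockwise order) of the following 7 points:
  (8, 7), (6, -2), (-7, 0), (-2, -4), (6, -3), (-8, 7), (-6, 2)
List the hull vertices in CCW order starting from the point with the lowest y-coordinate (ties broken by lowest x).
Hull (CCW) = [(-2, -4), (6, -3), (8, 7), (-8, 7), (-7, 0)]

Graham scan procedure:
  1. Find the pivot p₀ = point with lowest y (tie → lowest x): (-2, -4).
  2. Sort the remaining points by polar angle around p₀.
  3. Walk through sorted points, maintaining a stack; pop the top while the last three entries make a non-left turn (cross product ≤ 0).
  4. Final stack is the convex hull in CCW order: (-2, -4), (6, -3), (8, 7), (-8, 7), (-7, 0).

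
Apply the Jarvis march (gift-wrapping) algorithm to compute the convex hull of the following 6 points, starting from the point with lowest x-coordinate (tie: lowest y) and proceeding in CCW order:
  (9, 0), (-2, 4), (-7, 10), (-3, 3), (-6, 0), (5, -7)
Hull (CCW) = [(-7, 10), (-6, 0), (5, -7), (9, 0)]

Jarvis march: at each step, from the current hull vertex p, select the next vertex q as the point such that every other point lies strictly to the left of (or on) the directed line p → q. (Equivalently: for every other point r, the cross product (q − p) × (r − p) ≥ 0.)
Starting point (lowest x, tie lowest y): (-7, 10). Wrap until returning to start. Resulting hull: (-7, 10), (-6, 0), (5, -7), (9, 0).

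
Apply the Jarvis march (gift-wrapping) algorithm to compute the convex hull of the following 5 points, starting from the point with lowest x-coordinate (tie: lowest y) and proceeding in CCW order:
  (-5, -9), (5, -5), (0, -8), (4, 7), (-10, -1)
Hull (CCW) = [(-10, -1), (-5, -9), (0, -8), (5, -5), (4, 7)]

Jarvis march: at each step, from the current hull vertex p, select the next vertex q as the point such that every other point lies strictly to the left of (or on) the directed line p → q. (Equivalently: for every other point r, the cross product (q − p) × (r − p) ≥ 0.)
Starting point (lowest x, tie lowest y): (-10, -1). Wrap until returning to start. Resulting hull: (-10, -1), (-5, -9), (0, -8), (5, -5), (4, 7).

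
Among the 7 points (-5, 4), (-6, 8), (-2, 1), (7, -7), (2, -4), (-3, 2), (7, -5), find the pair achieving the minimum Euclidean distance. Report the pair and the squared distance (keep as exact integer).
Pair = ((-2, 1), (-3, 2)); squared distance = 2

Compute all C(7, 2) = 21 pairwise squared distances (x_i − x_j)² + (y_i − y_j)². The minimum is 2, attained by the pair ((-2, 1), (-3, 2)).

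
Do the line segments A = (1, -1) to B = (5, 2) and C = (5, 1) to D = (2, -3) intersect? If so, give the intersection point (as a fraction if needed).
No (intersection of containing lines falls outside at least one segment)

Parametrize and solve: t = 10/7, s = -4/7. At least one of these is outside [0, 1], so the segments do not intersect.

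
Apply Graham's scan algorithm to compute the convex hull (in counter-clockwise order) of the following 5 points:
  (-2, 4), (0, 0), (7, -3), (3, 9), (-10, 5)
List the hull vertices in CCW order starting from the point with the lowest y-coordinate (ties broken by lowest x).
Hull (CCW) = [(7, -3), (3, 9), (-10, 5), (0, 0)]

Graham scan procedure:
  1. Find the pivot p₀ = point with lowest y (tie → lowest x): (7, -3).
  2. Sort the remaining points by polar angle around p₀.
  3. Walk through sorted points, maintaining a stack; pop the top while the last three entries make a non-left turn (cross product ≤ 0).
  4. Final stack is the convex hull in CCW order: (7, -3), (3, 9), (-10, 5), (0, 0).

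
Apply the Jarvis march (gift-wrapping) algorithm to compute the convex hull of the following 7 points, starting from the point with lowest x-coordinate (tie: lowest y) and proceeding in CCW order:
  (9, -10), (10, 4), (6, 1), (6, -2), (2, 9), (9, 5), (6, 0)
Hull (CCW) = [(2, 9), (6, -2), (9, -10), (10, 4), (9, 5)]

Jarvis march: at each step, from the current hull vertex p, select the next vertex q as the point such that every other point lies strictly to the left of (or on) the directed line p → q. (Equivalently: for every other point r, the cross product (q − p) × (r − p) ≥ 0.)
Starting point (lowest x, tie lowest y): (2, 9). Wrap until returning to start. Resulting hull: (2, 9), (6, -2), (9, -10), (10, 4), (9, 5).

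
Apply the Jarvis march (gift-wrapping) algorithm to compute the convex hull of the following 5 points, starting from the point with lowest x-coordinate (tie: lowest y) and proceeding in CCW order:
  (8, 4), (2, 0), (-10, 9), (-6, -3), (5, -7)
Hull (CCW) = [(-10, 9), (-6, -3), (5, -7), (8, 4)]

Jarvis march: at each step, from the current hull vertex p, select the next vertex q as the point such that every other point lies strictly to the left of (or on) the directed line p → q. (Equivalently: for every other point r, the cross product (q − p) × (r − p) ≥ 0.)
Starting point (lowest x, tie lowest y): (-10, 9). Wrap until returning to start. Resulting hull: (-10, 9), (-6, -3), (5, -7), (8, 4).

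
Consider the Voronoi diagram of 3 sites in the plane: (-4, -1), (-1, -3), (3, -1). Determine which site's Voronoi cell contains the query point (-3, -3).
Nearest site = (-1, -3)

The Voronoi cell of site s contains exactly those query points closer to s than to any other site. Compute squared distances from q = (-3, -3) to each site:
  (-1 − -3)² + (-3 − -3)² = 4
  (-4 − -3)² + (-1 − -3)² = 5
  (3 − -3)² + (-1 − -3)² = 40
Minimum is attained by (-1, -3), so q lies in its Voronoi cell.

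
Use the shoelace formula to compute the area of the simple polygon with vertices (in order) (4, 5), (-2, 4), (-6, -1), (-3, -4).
Area = 37

Shoelace formula: Area = (1/2) |Σ_i (x_i · y_{i+1} − x_{i+1} · y_i)| (indices mod n). Compute each cross term:
  (4)(4) − (-2)(5) = 26
  (-2)(-1) − (-6)(4) = 26
  (-6)(-4) − (-3)(-1) = 21
  (-3)(5) − (4)(-4) = 1
Sum = 74, so (signed) Area = 74/2 = 37, |Area| = 37.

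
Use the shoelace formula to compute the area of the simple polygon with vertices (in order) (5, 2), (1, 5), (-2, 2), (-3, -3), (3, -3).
Area = 43

Shoelace formula: Area = (1/2) |Σ_i (x_i · y_{i+1} − x_{i+1} · y_i)| (indices mod n). Compute each cross term:
  (5)(5) − (1)(2) = 23
  (1)(2) − (-2)(5) = 12
  (-2)(-3) − (-3)(2) = 12
  (-3)(-3) − (3)(-3) = 18
  (3)(2) − (5)(-3) = 21
Sum = 86, so (signed) Area = 86/2 = 43, |Area| = 43.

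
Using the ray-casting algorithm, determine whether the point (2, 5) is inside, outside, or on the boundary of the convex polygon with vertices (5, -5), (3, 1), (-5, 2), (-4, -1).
The point (2, 5) lies strictly outside the polygon

Cast a horizontal ray to the right from the query point and count how many polygon edges it crosses (each edge strictly once or zero times, handled with the usual half-open convention). 
Parity of crossings → even ⇒ outside.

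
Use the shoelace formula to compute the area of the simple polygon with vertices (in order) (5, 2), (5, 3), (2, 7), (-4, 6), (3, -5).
Area = 107/2

Shoelace formula: Area = (1/2) |Σ_i (x_i · y_{i+1} − x_{i+1} · y_i)| (indices mod n). Compute each cross term:
  (5)(3) − (5)(2) = 5
  (5)(7) − (2)(3) = 29
  (2)(6) − (-4)(7) = 40
  (-4)(-5) − (3)(6) = 2
  (3)(2) − (5)(-5) = 31
Sum = 107, so (signed) Area = 107/2 = 107/2, |Area| = 107/2.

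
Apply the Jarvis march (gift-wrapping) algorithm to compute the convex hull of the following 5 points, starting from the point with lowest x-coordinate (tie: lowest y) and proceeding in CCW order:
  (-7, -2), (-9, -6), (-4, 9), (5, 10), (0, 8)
Hull (CCW) = [(-9, -6), (5, 10), (-4, 9)]

Jarvis march: at each step, from the current hull vertex p, select the next vertex q as the point such that every other point lies strictly to the left of (or on) the directed line p → q. (Equivalently: for every other point r, the cross product (q − p) × (r − p) ≥ 0.)
Starting point (lowest x, tie lowest y): (-9, -6). Wrap until returning to start. Resulting hull: (-9, -6), (5, 10), (-4, 9).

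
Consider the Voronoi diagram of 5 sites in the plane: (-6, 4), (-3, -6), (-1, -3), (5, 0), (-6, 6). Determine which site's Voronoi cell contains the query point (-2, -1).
Nearest site = (-1, -3)

The Voronoi cell of site s contains exactly those query points closer to s than to any other site. Compute squared distances from q = (-2, -1) to each site:
  (-1 − -2)² + (-3 − -1)² = 5
  (-3 − -2)² + (-6 − -1)² = 26
  (-6 − -2)² + (4 − -1)² = 41
  (5 − -2)² + (0 − -1)² = 50
  (-6 − -2)² + (6 − -1)² = 65
Minimum is attained by (-1, -3), so q lies in its Voronoi cell.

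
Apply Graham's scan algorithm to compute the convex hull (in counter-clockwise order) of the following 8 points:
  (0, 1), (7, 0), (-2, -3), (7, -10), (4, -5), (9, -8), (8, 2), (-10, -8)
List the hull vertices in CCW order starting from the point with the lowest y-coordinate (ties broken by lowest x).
Hull (CCW) = [(7, -10), (9, -8), (8, 2), (0, 1), (-10, -8)]

Graham scan procedure:
  1. Find the pivot p₀ = point with lowest y (tie → lowest x): (7, -10).
  2. Sort the remaining points by polar angle around p₀.
  3. Walk through sorted points, maintaining a stack; pop the top while the last three entries make a non-left turn (cross product ≤ 0).
  4. Final stack is the convex hull in CCW order: (7, -10), (9, -8), (8, 2), (0, 1), (-10, -8).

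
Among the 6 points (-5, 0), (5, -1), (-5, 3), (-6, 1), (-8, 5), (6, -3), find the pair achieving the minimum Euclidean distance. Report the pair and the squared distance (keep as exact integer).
Pair = ((-5, 0), (-6, 1)); squared distance = 2

Compute all C(6, 2) = 15 pairwise squared distances (x_i − x_j)² + (y_i − y_j)². The minimum is 2, attained by the pair ((-5, 0), (-6, 1)).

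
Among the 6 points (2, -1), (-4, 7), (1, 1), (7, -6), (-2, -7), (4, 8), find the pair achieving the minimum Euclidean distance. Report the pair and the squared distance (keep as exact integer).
Pair = ((2, -1), (1, 1)); squared distance = 5

Compute all C(6, 2) = 15 pairwise squared distances (x_i − x_j)² + (y_i − y_j)². The minimum is 5, attained by the pair ((2, -1), (1, 1)).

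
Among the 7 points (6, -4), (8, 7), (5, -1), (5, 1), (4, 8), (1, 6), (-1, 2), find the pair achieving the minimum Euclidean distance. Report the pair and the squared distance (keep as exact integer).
Pair = ((5, -1), (5, 1)); squared distance = 4

Compute all C(7, 2) = 21 pairwise squared distances (x_i − x_j)² + (y_i − y_j)². The minimum is 4, attained by the pair ((5, -1), (5, 1)).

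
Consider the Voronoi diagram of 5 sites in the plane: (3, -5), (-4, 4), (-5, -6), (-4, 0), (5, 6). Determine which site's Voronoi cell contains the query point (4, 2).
Nearest site = (5, 6)

The Voronoi cell of site s contains exactly those query points closer to s than to any other site. Compute squared distances from q = (4, 2) to each site:
  (5 − 4)² + (6 − 2)² = 17
  (3 − 4)² + (-5 − 2)² = 50
  (-4 − 4)² + (0 − 2)² = 68
  (-4 − 4)² + (4 − 2)² = 68
  (-5 − 4)² + (-6 − 2)² = 145
Minimum is attained by (5, 6), so q lies in its Voronoi cell.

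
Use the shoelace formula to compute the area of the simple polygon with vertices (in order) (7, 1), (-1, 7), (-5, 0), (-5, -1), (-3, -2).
Area = 54

Shoelace formula: Area = (1/2) |Σ_i (x_i · y_{i+1} − x_{i+1} · y_i)| (indices mod n). Compute each cross term:
  (7)(7) − (-1)(1) = 50
  (-1)(0) − (-5)(7) = 35
  (-5)(-1) − (-5)(0) = 5
  (-5)(-2) − (-3)(-1) = 7
  (-3)(1) − (7)(-2) = 11
Sum = 108, so (signed) Area = 108/2 = 54, |Area| = 54.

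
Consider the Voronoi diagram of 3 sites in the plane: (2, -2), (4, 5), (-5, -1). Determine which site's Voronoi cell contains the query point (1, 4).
Nearest site = (4, 5)

The Voronoi cell of site s contains exactly those query points closer to s than to any other site. Compute squared distances from q = (1, 4) to each site:
  (4 − 1)² + (5 − 4)² = 10
  (2 − 1)² + (-2 − 4)² = 37
  (-5 − 1)² + (-1 − 4)² = 61
Minimum is attained by (4, 5), so q lies in its Voronoi cell.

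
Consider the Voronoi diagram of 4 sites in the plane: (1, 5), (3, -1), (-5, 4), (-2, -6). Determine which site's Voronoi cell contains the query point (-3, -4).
Nearest site = (-2, -6)

The Voronoi cell of site s contains exactly those query points closer to s than to any other site. Compute squared distances from q = (-3, -4) to each site:
  (-2 − -3)² + (-6 − -4)² = 5
  (3 − -3)² + (-1 − -4)² = 45
  (-5 − -3)² + (4 − -4)² = 68
  (1 − -3)² + (5 − -4)² = 97
Minimum is attained by (-2, -6), so q lies in its Voronoi cell.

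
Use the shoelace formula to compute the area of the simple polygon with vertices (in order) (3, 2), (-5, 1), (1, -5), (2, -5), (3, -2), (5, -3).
Area = 73/2

Shoelace formula: Area = (1/2) |Σ_i (x_i · y_{i+1} − x_{i+1} · y_i)| (indices mod n). Compute each cross term:
  (3)(1) − (-5)(2) = 13
  (-5)(-5) − (1)(1) = 24
  (1)(-5) − (2)(-5) = 5
  (2)(-2) − (3)(-5) = 11
  (3)(-3) − (5)(-2) = 1
  (5)(2) − (3)(-3) = 19
Sum = 73, so (signed) Area = 73/2 = 73/2, |Area| = 73/2.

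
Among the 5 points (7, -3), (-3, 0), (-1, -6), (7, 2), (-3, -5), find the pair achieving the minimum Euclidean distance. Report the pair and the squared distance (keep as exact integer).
Pair = ((-1, -6), (-3, -5)); squared distance = 5

Compute all C(5, 2) = 10 pairwise squared distances (x_i − x_j)² + (y_i − y_j)². The minimum is 5, attained by the pair ((-1, -6), (-3, -5)).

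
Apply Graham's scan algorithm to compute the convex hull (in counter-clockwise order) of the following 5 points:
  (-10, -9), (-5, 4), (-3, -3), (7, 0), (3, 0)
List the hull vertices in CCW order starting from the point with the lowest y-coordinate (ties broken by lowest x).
Hull (CCW) = [(-10, -9), (7, 0), (-5, 4)]

Graham scan procedure:
  1. Find the pivot p₀ = point with lowest y (tie → lowest x): (-10, -9).
  2. Sort the remaining points by polar angle around p₀.
  3. Walk through sorted points, maintaining a stack; pop the top while the last three entries make a non-left turn (cross product ≤ 0).
  4. Final stack is the convex hull in CCW order: (-10, -9), (7, 0), (-5, 4).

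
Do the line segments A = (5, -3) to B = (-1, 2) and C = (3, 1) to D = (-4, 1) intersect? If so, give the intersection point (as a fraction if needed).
Yes; intersection at (1/5, 1) (t = 4/5 on AB, s = 2/5 on CD)

Parametrize AB as A + t(B − A) = (5 + -6 t, -3 + 5 t) and CD as C + s(D − C) = (3 + -7 s, 1 + 0 s). Solve the linear system for (t, s). Determinant = -35 ≠ 0, so a unique intersection of the containing lines exists. Solution: t = 4/5, s = 2/5 — both in [0, 1], so the segments cross. Intersection point: (1/5, 1).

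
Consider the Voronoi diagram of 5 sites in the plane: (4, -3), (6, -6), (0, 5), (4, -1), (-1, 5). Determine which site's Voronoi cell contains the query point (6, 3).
Nearest site = (4, -1)

The Voronoi cell of site s contains exactly those query points closer to s than to any other site. Compute squared distances from q = (6, 3) to each site:
  (4 − 6)² + (-1 − 3)² = 20
  (0 − 6)² + (5 − 3)² = 40
  (4 − 6)² + (-3 − 3)² = 40
  (-1 − 6)² + (5 − 3)² = 53
  (6 − 6)² + (-6 − 3)² = 81
Minimum is attained by (4, -1), so q lies in its Voronoi cell.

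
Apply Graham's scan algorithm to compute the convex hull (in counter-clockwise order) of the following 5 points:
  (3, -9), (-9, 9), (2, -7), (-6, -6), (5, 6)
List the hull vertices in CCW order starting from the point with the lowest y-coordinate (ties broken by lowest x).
Hull (CCW) = [(3, -9), (5, 6), (-9, 9), (-6, -6)]

Graham scan procedure:
  1. Find the pivot p₀ = point with lowest y (tie → lowest x): (3, -9).
  2. Sort the remaining points by polar angle around p₀.
  3. Walk through sorted points, maintaining a stack; pop the top while the last three entries make a non-left turn (cross product ≤ 0).
  4. Final stack is the convex hull in CCW order: (3, -9), (5, 6), (-9, 9), (-6, -6).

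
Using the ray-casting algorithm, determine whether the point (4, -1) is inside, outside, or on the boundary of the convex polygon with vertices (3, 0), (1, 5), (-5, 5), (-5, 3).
The point (4, -1) lies strictly outside the polygon

Cast a horizontal ray to the right from the query point and count how many polygon edges it crosses (each edge strictly once or zero times, handled with the usual half-open convention). 
Parity of crossings → even ⇒ outside.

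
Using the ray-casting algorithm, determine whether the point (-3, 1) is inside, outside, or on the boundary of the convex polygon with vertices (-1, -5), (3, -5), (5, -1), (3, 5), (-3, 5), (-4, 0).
The point (-3, 1) lies strictly inside the polygon

Cast a horizontal ray to the right from the query point and count how many polygon edges it crosses (each edge strictly once or zero times, handled with the usual half-open convention). 
Parity of crossings → odd ⇒ inside.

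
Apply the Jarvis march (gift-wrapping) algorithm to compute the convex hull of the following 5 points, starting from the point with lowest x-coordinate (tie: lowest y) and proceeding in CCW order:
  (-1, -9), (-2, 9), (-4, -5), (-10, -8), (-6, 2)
Hull (CCW) = [(-10, -8), (-1, -9), (-2, 9), (-6, 2)]

Jarvis march: at each step, from the current hull vertex p, select the next vertex q as the point such that every other point lies strictly to the left of (or on) the directed line p → q. (Equivalently: for every other point r, the cross product (q − p) × (r − p) ≥ 0.)
Starting point (lowest x, tie lowest y): (-10, -8). Wrap until returning to start. Resulting hull: (-10, -8), (-1, -9), (-2, 9), (-6, 2).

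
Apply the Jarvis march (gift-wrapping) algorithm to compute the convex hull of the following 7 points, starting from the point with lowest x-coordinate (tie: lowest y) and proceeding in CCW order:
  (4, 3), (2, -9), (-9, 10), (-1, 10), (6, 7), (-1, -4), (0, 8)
Hull (CCW) = [(-9, 10), (-1, -4), (2, -9), (6, 7), (-1, 10)]

Jarvis march: at each step, from the current hull vertex p, select the next vertex q as the point such that every other point lies strictly to the left of (or on) the directed line p → q. (Equivalently: for every other point r, the cross product (q − p) × (r − p) ≥ 0.)
Starting point (lowest x, tie lowest y): (-9, 10). Wrap until returning to start. Resulting hull: (-9, 10), (-1, -4), (2, -9), (6, 7), (-1, 10).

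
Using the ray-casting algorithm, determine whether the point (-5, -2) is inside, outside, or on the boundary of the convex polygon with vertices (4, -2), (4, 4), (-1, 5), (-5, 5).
The point (-5, -2) lies strictly outside the polygon

Cast a horizontal ray to the right from the query point and count how many polygon edges it crosses (each edge strictly once or zero times, handled with the usual half-open convention). 
Parity of crossings → even ⇒ outside.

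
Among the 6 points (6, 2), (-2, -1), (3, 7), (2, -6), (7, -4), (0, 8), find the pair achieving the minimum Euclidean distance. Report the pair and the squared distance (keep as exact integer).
Pair = ((3, 7), (0, 8)); squared distance = 10

Compute all C(6, 2) = 15 pairwise squared distances (x_i − x_j)² + (y_i − y_j)². The minimum is 10, attained by the pair ((3, 7), (0, 8)).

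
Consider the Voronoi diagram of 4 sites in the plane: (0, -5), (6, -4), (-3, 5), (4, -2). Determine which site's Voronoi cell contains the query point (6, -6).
Nearest site = (6, -4)

The Voronoi cell of site s contains exactly those query points closer to s than to any other site. Compute squared distances from q = (6, -6) to each site:
  (6 − 6)² + (-4 − -6)² = 4
  (4 − 6)² + (-2 − -6)² = 20
  (0 − 6)² + (-5 − -6)² = 37
  (-3 − 6)² + (5 − -6)² = 202
Minimum is attained by (6, -4), so q lies in its Voronoi cell.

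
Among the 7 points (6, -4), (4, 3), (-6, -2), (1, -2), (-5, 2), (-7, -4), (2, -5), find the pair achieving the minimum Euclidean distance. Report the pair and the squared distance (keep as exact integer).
Pair = ((-6, -2), (-7, -4)); squared distance = 5

Compute all C(7, 2) = 21 pairwise squared distances (x_i − x_j)² + (y_i − y_j)². The minimum is 5, attained by the pair ((-6, -2), (-7, -4)).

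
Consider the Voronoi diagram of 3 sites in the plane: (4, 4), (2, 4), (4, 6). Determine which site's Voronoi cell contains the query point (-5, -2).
Nearest site = (2, 4)

The Voronoi cell of site s contains exactly those query points closer to s than to any other site. Compute squared distances from q = (-5, -2) to each site:
  (2 − -5)² + (4 − -2)² = 85
  (4 − -5)² + (4 − -2)² = 117
  (4 − -5)² + (6 − -2)² = 145
Minimum is attained by (2, 4), so q lies in its Voronoi cell.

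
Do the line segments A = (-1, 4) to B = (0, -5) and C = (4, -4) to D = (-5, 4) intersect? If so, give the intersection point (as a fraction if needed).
Yes; intersection at (-41/73, 4/73) (t = 32/73 on AB, s = 37/73 on CD)

Parametrize AB as A + t(B − A) = (-1 + 1 t, 4 + -9 t) and CD as C + s(D − C) = (4 + -9 s, -4 + 8 s). Solve the linear system for (t, s). Determinant = 73 ≠ 0, so a unique intersection of the containing lines exists. Solution: t = 32/73, s = 37/73 — both in [0, 1], so the segments cross. Intersection point: (-41/73, 4/73).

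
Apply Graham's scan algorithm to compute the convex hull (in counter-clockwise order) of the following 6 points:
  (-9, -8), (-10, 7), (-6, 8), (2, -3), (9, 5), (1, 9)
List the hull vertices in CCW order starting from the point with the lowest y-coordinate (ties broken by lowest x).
Hull (CCW) = [(-9, -8), (2, -3), (9, 5), (1, 9), (-6, 8), (-10, 7)]

Graham scan procedure:
  1. Find the pivot p₀ = point with lowest y (tie → lowest x): (-9, -8).
  2. Sort the remaining points by polar angle around p₀.
  3. Walk through sorted points, maintaining a stack; pop the top while the last three entries make a non-left turn (cross product ≤ 0).
  4. Final stack is the convex hull in CCW order: (-9, -8), (2, -3), (9, 5), (1, 9), (-6, 8), (-10, 7).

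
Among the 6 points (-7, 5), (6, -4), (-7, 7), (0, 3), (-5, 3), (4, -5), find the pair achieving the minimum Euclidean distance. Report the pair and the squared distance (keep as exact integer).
Pair = ((-7, 5), (-7, 7)); squared distance = 4

Compute all C(6, 2) = 15 pairwise squared distances (x_i − x_j)² + (y_i − y_j)². The minimum is 4, attained by the pair ((-7, 5), (-7, 7)).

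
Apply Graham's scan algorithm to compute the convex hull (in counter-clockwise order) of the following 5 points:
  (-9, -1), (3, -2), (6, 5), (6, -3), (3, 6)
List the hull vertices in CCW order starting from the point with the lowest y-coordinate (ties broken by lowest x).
Hull (CCW) = [(6, -3), (6, 5), (3, 6), (-9, -1)]

Graham scan procedure:
  1. Find the pivot p₀ = point with lowest y (tie → lowest x): (6, -3).
  2. Sort the remaining points by polar angle around p₀.
  3. Walk through sorted points, maintaining a stack; pop the top while the last three entries make a non-left turn (cross product ≤ 0).
  4. Final stack is the convex hull in CCW order: (6, -3), (6, 5), (3, 6), (-9, -1).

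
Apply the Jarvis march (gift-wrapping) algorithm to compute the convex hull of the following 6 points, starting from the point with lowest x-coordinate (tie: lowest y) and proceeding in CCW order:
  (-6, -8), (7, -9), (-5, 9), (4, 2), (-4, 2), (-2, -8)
Hull (CCW) = [(-6, -8), (7, -9), (4, 2), (-5, 9)]

Jarvis march: at each step, from the current hull vertex p, select the next vertex q as the point such that every other point lies strictly to the left of (or on) the directed line p → q. (Equivalently: for every other point r, the cross product (q − p) × (r − p) ≥ 0.)
Starting point (lowest x, tie lowest y): (-6, -8). Wrap until returning to start. Resulting hull: (-6, -8), (7, -9), (4, 2), (-5, 9).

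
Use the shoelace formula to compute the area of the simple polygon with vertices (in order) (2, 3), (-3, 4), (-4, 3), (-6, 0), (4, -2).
Area = 35

Shoelace formula: Area = (1/2) |Σ_i (x_i · y_{i+1} − x_{i+1} · y_i)| (indices mod n). Compute each cross term:
  (2)(4) − (-3)(3) = 17
  (-3)(3) − (-4)(4) = 7
  (-4)(0) − (-6)(3) = 18
  (-6)(-2) − (4)(0) = 12
  (4)(3) − (2)(-2) = 16
Sum = 70, so (signed) Area = 70/2 = 35, |Area| = 35.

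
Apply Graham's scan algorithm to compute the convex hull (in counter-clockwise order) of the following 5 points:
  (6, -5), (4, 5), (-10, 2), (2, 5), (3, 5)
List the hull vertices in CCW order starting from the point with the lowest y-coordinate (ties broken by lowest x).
Hull (CCW) = [(6, -5), (4, 5), (2, 5), (-10, 2)]

Graham scan procedure:
  1. Find the pivot p₀ = point with lowest y (tie → lowest x): (6, -5).
  2. Sort the remaining points by polar angle around p₀.
  3. Walk through sorted points, maintaining a stack; pop the top while the last three entries make a non-left turn (cross product ≤ 0).
  4. Final stack is the convex hull in CCW order: (6, -5), (4, 5), (2, 5), (-10, 2).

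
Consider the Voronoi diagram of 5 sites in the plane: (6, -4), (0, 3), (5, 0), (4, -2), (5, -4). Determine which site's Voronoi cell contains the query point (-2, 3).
Nearest site = (0, 3)

The Voronoi cell of site s contains exactly those query points closer to s than to any other site. Compute squared distances from q = (-2, 3) to each site:
  (0 − -2)² + (3 − 3)² = 4
  (5 − -2)² + (0 − 3)² = 58
  (4 − -2)² + (-2 − 3)² = 61
  (5 − -2)² + (-4 − 3)² = 98
  (6 − -2)² + (-4 − 3)² = 113
Minimum is attained by (0, 3), so q lies in its Voronoi cell.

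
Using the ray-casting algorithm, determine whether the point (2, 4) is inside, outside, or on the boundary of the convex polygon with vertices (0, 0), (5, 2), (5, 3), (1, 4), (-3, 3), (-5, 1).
The point (2, 4) lies strictly outside the polygon

Cast a horizontal ray to the right from the query point and count how many polygon edges it crosses (each edge strictly once or zero times, handled with the usual half-open convention). 
Parity of crossings → even ⇒ outside.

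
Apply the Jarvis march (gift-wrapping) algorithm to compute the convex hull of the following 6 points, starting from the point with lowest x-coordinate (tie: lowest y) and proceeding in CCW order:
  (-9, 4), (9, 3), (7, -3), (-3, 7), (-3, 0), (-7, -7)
Hull (CCW) = [(-9, 4), (-7, -7), (7, -3), (9, 3), (-3, 7)]

Jarvis march: at each step, from the current hull vertex p, select the next vertex q as the point such that every other point lies strictly to the left of (or on) the directed line p → q. (Equivalently: for every other point r, the cross product (q − p) × (r − p) ≥ 0.)
Starting point (lowest x, tie lowest y): (-9, 4). Wrap until returning to start. Resulting hull: (-9, 4), (-7, -7), (7, -3), (9, 3), (-3, 7).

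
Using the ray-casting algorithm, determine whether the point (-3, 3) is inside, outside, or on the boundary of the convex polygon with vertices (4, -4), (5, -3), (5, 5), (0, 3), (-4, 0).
The point (-3, 3) lies strictly outside the polygon

Cast a horizontal ray to the right from the query point and count how many polygon edges it crosses (each edge strictly once or zero times, handled with the usual half-open convention). 
Parity of crossings → even ⇒ outside.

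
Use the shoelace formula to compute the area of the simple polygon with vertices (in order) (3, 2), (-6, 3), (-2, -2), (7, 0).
Area = 67/2

Shoelace formula: Area = (1/2) |Σ_i (x_i · y_{i+1} − x_{i+1} · y_i)| (indices mod n). Compute each cross term:
  (3)(3) − (-6)(2) = 21
  (-6)(-2) − (-2)(3) = 18
  (-2)(0) − (7)(-2) = 14
  (7)(2) − (3)(0) = 14
Sum = 67, so (signed) Area = 67/2 = 67/2, |Area| = 67/2.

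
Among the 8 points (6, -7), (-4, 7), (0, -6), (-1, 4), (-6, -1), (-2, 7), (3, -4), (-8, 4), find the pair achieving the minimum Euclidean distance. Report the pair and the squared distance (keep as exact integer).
Pair = ((-4, 7), (-2, 7)); squared distance = 4

Compute all C(8, 2) = 28 pairwise squared distances (x_i − x_j)² + (y_i − y_j)². The minimum is 4, attained by the pair ((-4, 7), (-2, 7)).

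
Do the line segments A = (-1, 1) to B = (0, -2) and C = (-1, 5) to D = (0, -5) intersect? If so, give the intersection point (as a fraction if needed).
Yes; intersection at (-3/7, -5/7) (t = 4/7 on AB, s = 4/7 on CD)

Parametrize AB as A + t(B − A) = (-1 + 1 t, 1 + -3 t) and CD as C + s(D − C) = (-1 + 1 s, 5 + -10 s). Solve the linear system for (t, s). Determinant = 7 ≠ 0, so a unique intersection of the containing lines exists. Solution: t = 4/7, s = 4/7 — both in [0, 1], so the segments cross. Intersection point: (-3/7, -5/7).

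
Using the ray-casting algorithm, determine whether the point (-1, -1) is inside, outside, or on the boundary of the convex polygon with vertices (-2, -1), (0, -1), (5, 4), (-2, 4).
The point (-1, -1) lies on the polygon boundary

Boundary check: the query satisfies the collinearity and bounding-box conditions for some polygon edge, so it lies exactly on the boundary.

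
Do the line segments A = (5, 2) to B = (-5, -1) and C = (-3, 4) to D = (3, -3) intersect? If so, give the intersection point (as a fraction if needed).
Yes; intersection at (0, 1/2) (t = 1/2 on AB, s = 1/2 on CD)

Parametrize AB as A + t(B − A) = (5 + -10 t, 2 + -3 t) and CD as C + s(D − C) = (-3 + 6 s, 4 + -7 s). Solve the linear system for (t, s). Determinant = -88 ≠ 0, so a unique intersection of the containing lines exists. Solution: t = 1/2, s = 1/2 — both in [0, 1], so the segments cross. Intersection point: (0, 1/2).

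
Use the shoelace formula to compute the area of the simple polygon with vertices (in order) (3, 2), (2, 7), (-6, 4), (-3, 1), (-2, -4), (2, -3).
Area = 57

Shoelace formula: Area = (1/2) |Σ_i (x_i · y_{i+1} − x_{i+1} · y_i)| (indices mod n). Compute each cross term:
  (3)(7) − (2)(2) = 17
  (2)(4) − (-6)(7) = 50
  (-6)(1) − (-3)(4) = 6
  (-3)(-4) − (-2)(1) = 14
  (-2)(-3) − (2)(-4) = 14
  (2)(2) − (3)(-3) = 13
Sum = 114, so (signed) Area = 114/2 = 57, |Area| = 57.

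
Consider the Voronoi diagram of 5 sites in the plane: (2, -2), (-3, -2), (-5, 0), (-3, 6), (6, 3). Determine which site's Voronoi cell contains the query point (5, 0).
Nearest site = (6, 3)

The Voronoi cell of site s contains exactly those query points closer to s than to any other site. Compute squared distances from q = (5, 0) to each site:
  (6 − 5)² + (3 − 0)² = 10
  (2 − 5)² + (-2 − 0)² = 13
  (-3 − 5)² + (-2 − 0)² = 68
  (-5 − 5)² + (0 − 0)² = 100
  (-3 − 5)² + (6 − 0)² = 100
Minimum is attained by (6, 3), so q lies in its Voronoi cell.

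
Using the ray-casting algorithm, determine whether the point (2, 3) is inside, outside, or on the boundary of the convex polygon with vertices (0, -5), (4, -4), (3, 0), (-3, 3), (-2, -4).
The point (2, 3) lies strictly outside the polygon

Cast a horizontal ray to the right from the query point and count how many polygon edges it crosses (each edge strictly once or zero times, handled with the usual half-open convention). 
Parity of crossings → even ⇒ outside.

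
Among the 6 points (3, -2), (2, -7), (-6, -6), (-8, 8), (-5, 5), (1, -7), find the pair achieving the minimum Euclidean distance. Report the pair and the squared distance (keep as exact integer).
Pair = ((2, -7), (1, -7)); squared distance = 1

Compute all C(6, 2) = 15 pairwise squared distances (x_i − x_j)² + (y_i − y_j)². The minimum is 1, attained by the pair ((2, -7), (1, -7)).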